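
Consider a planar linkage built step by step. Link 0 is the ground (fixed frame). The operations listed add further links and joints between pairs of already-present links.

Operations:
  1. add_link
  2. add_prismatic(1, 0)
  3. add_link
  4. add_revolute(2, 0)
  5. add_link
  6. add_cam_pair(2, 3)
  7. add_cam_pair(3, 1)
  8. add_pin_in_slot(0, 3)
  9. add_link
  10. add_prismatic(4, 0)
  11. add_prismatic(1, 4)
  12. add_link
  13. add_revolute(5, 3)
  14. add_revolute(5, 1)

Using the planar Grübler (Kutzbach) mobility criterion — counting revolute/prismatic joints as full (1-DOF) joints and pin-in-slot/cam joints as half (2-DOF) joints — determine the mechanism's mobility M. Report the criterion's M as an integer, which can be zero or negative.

ground; <1,0,0>
#1 <2,0,0>
P:1↔0 J1 <2,1,0>
#2 <3,1,0>
R:2↔0 J1 <3,2,0>
#3 <4,2,0>
C:2↔3 J2 <4,2,1>
C:3↔1 J2 <4,2,2>
PS:0↔3 J2 <4,2,3>
#4 <5,2,3>
P:4↔0 J1 <5,3,3>
P:1↔4 J1 <5,4,3>
#5 <6,4,3>
R:5↔3 J1 <6,5,3>
R:5↔1 J1 <6,6,3>
3×5 − 2×6 − 1×3 = 0

M = 0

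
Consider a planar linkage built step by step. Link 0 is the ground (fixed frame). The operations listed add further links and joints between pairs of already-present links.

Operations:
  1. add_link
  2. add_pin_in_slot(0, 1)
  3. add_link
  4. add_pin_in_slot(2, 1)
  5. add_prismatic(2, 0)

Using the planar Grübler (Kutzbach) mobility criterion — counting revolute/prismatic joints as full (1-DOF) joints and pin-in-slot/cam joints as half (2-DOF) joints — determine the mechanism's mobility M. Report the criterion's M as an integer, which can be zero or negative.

M = 2

ground; <1,0,0>
#1 <2,0,0>
PS:0↔1 J2 <2,0,1>
#2 <3,0,1>
PS:2↔1 J2 <3,0,2>
P:2↔0 J1 <3,1,2>
3×2 − 2×1 − 1×2 = 2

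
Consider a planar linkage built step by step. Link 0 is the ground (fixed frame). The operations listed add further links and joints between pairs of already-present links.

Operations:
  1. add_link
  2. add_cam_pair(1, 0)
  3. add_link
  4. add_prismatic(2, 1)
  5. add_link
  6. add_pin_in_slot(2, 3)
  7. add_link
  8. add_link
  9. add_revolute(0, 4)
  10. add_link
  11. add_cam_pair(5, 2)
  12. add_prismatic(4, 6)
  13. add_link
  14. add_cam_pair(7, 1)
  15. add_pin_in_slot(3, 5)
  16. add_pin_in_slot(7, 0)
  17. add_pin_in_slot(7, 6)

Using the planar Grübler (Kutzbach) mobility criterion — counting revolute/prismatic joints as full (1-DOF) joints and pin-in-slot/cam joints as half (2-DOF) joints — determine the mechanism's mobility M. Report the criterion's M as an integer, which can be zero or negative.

M = 8

ground; <1,0,0>
#1 <2,0,0>
C:1↔0 J2 <2,0,1>
#2 <3,0,1>
P:2↔1 J1 <3,1,1>
#3 <4,1,1>
PS:2↔3 J2 <4,1,2>
#4 <5,1,2>
#5 <6,1,2>
R:0↔4 J1 <6,2,2>
#6 <7,2,2>
C:5↔2 J2 <7,2,3>
P:4↔6 J1 <7,3,3>
#7 <8,3,3>
C:7↔1 J2 <8,3,4>
PS:3↔5 J2 <8,3,5>
PS:7↔0 J2 <8,3,6>
PS:7↔6 J2 <8,3,7>
3×7 − 2×3 − 1×7 = 8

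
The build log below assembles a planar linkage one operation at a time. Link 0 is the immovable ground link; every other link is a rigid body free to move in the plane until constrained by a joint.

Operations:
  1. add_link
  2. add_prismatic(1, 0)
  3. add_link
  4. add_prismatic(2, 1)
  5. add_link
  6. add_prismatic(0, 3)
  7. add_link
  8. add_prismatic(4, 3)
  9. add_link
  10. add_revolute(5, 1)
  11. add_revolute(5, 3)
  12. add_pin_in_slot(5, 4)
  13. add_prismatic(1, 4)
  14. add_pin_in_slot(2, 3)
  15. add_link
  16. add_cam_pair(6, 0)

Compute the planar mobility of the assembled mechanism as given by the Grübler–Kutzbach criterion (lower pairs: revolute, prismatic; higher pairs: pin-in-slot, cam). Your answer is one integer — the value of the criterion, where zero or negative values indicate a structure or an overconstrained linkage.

L=1 J1=0 J2=0
add link → L=2 J1=0 J2=0
P@1,0 dof=1 J1 → L=2 J1=1 J2=0
add link → L=3 J1=1 J2=0
P@2,1 dof=1 J1 → L=3 J1=2 J2=0
add link → L=4 J1=2 J2=0
P@0,3 dof=1 J1 → L=4 J1=3 J2=0
add link → L=5 J1=3 J2=0
P@4,3 dof=1 J1 → L=5 J1=4 J2=0
add link → L=6 J1=4 J2=0
R@5,1 dof=1 J1 → L=6 J1=5 J2=0
R@5,3 dof=1 J1 → L=6 J1=6 J2=0
PS@5,4 dof=2 J2 → L=6 J1=6 J2=1
P@1,4 dof=1 J1 → L=6 J1=7 J2=1
PS@2,3 dof=2 J2 → L=6 J1=7 J2=2
add link → L=7 J1=7 J2=2
C@6,0 dof=2 J2 → L=7 J1=7 J2=3
M=3(L−1)−2J1−J2=3·6−2·7−3=1

M = 1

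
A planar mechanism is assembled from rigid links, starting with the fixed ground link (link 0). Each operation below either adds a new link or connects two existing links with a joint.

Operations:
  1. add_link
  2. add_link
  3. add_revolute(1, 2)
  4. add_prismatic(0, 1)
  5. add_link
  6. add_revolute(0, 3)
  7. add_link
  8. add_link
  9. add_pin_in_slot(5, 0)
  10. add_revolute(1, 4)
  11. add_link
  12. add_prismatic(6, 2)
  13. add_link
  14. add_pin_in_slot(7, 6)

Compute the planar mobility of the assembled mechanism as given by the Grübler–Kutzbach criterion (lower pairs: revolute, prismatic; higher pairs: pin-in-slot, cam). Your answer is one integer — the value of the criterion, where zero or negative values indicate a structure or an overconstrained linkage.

M = 9

link 0 = ground. State L|J1|J2 = 1|0|0
+link1  2|0|0
+link2  3|0|0
R(1,2) f=1→J1  3|1|0
P(0,1) f=1→J1  3|2|0
+link3  4|2|0
R(0,3) f=1→J1  4|3|0
+link4  5|3|0
+link5  6|3|0
PS(5,0) f=2→J2  6|3|1
R(1,4) f=1→J1  6|4|1
+link6  7|4|1
P(6,2) f=1→J1  7|5|1
+link7  8|5|1
PS(7,6) f=2→J2  8|5|2
M = 3(8−1)−2·5−2 = 21−10−2 = 9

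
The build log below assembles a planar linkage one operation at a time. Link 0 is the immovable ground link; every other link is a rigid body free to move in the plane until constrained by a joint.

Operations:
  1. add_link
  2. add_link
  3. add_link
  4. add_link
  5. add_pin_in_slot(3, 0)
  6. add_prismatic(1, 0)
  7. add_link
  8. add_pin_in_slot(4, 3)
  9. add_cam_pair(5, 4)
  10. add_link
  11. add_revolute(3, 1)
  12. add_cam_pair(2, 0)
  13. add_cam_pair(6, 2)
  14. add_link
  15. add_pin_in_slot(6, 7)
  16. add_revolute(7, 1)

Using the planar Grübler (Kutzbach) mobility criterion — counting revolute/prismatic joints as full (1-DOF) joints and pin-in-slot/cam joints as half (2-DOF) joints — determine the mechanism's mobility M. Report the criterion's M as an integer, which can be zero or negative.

M = 9

(L,J1,J2)=(1,0,0); link0 fixed
link1: (2,0,0)
link2: (3,0,0)
link3: (4,0,0)
link4: (5,0,0)
PS 3-0 [J2]: (5,0,1)
P 1-0 [J1]: (5,1,1)
link5: (6,1,1)
PS 4-3 [J2]: (6,1,2)
C 5-4 [J2]: (6,1,3)
link6: (7,1,3)
R 3-1 [J1]: (7,2,3)
C 2-0 [J2]: (7,2,4)
C 6-2 [J2]: (7,2,5)
link7: (8,2,5)
PS 6-7 [J2]: (8,2,6)
R 7-1 [J1]: (8,3,6)
Grübler: 3·7 − 2·3 − 6 = 9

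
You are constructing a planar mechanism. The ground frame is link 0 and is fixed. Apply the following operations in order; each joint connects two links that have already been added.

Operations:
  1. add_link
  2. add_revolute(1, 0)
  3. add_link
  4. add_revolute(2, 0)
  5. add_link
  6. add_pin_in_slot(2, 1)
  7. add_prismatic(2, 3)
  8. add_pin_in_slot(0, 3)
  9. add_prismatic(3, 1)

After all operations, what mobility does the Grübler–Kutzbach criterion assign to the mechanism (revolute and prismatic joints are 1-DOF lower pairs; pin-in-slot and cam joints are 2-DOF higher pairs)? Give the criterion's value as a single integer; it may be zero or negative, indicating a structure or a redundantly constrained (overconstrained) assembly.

M = -1

(L,J1,J2)=(1,0,0); link0 fixed
link1: (2,0,0)
R 1-0 [J1]: (2,1,0)
link2: (3,1,0)
R 2-0 [J1]: (3,2,0)
link3: (4,2,0)
PS 2-1 [J2]: (4,2,1)
P 2-3 [J1]: (4,3,1)
PS 0-3 [J2]: (4,3,2)
P 3-1 [J1]: (4,4,2)
Grübler: 3·3 − 2·4 − 2 = -1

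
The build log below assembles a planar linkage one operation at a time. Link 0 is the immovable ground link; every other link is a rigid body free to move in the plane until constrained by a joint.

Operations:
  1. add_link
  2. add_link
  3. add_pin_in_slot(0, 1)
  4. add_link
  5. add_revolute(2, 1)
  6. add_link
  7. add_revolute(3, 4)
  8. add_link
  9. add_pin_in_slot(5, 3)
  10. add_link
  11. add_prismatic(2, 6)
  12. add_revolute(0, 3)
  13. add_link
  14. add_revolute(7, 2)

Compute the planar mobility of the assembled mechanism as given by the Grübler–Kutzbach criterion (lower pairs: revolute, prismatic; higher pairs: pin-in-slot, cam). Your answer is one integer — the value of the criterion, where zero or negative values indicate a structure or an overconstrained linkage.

(L,J1,J2)=(1,0,0); link0 fixed
link1: (2,0,0)
link2: (3,0,0)
PS 0-1 [J2]: (3,0,1)
link3: (4,0,1)
R 2-1 [J1]: (4,1,1)
link4: (5,1,1)
R 3-4 [J1]: (5,2,1)
link5: (6,2,1)
PS 5-3 [J2]: (6,2,2)
link6: (7,2,2)
P 2-6 [J1]: (7,3,2)
R 0-3 [J1]: (7,4,2)
link7: (8,4,2)
R 7-2 [J1]: (8,5,2)
Grübler: 3·7 − 2·5 − 2 = 9

M = 9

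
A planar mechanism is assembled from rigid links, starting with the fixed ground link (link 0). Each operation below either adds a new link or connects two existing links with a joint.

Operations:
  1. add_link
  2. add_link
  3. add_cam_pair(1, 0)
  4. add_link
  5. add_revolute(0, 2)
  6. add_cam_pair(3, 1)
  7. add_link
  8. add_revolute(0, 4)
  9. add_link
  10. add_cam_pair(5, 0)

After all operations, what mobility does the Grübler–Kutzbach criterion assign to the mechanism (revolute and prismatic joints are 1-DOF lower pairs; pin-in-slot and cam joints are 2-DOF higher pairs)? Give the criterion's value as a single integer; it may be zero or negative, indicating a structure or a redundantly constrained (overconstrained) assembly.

M = 8

link 0 = ground. State L|J1|J2 = 1|0|0
+link1  2|0|0
+link2  3|0|0
C(1,0) f=2→J2  3|0|1
+link3  4|0|1
R(0,2) f=1→J1  4|1|1
C(3,1) f=2→J2  4|1|2
+link4  5|1|2
R(0,4) f=1→J1  5|2|2
+link5  6|2|2
C(5,0) f=2→J2  6|2|3
M = 3(6−1)−2·2−3 = 15−4−3 = 8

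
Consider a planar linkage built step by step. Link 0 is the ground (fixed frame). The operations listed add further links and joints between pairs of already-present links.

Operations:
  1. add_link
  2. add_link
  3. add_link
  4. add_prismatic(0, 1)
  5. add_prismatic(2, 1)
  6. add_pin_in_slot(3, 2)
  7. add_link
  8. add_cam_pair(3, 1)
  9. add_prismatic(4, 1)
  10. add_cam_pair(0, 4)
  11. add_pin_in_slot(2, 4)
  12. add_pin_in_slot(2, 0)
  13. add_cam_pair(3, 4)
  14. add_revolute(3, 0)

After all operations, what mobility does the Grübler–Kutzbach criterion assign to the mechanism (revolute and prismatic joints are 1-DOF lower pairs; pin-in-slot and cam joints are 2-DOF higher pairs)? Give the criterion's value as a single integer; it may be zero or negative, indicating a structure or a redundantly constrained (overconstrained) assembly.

link 0 = ground. State L|J1|J2 = 1|0|0
+link1  2|0|0
+link2  3|0|0
+link3  4|0|0
P(0,1) f=1→J1  4|1|0
P(2,1) f=1→J1  4|2|0
PS(3,2) f=2→J2  4|2|1
+link4  5|2|1
C(3,1) f=2→J2  5|2|2
P(4,1) f=1→J1  5|3|2
C(0,4) f=2→J2  5|3|3
PS(2,4) f=2→J2  5|3|4
PS(2,0) f=2→J2  5|3|5
C(3,4) f=2→J2  5|3|6
R(3,0) f=1→J1  5|4|6
M = 3(5−1)−2·4−6 = 12−8−6 = -2

M = -2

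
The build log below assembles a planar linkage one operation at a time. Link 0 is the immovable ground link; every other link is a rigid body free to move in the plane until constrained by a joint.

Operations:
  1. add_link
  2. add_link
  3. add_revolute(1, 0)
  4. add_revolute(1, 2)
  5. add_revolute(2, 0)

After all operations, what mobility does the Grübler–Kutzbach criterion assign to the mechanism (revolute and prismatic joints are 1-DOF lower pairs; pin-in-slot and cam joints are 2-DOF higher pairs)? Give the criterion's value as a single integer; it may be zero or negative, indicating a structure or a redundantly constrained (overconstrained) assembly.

M = 0

L=1 J1=0 J2=0
add link → L=2 J1=0 J2=0
add link → L=3 J1=0 J2=0
R@1,0 dof=1 J1 → L=3 J1=1 J2=0
R@1,2 dof=1 J1 → L=3 J1=2 J2=0
R@2,0 dof=1 J1 → L=3 J1=3 J2=0
M=3(L−1)−2J1−J2=3·2−2·3−0=0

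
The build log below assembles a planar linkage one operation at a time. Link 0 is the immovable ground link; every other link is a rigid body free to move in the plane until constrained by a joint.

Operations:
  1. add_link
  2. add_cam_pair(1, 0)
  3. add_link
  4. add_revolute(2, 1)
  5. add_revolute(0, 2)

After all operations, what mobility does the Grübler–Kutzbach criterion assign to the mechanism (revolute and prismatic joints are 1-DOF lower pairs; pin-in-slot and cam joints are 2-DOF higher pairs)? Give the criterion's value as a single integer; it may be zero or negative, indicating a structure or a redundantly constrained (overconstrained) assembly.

M = 1

[1;0;0] (link 0 is ground)
L+ [2;0;0]
C(1,0)∈J2 [2;0;1]
L+ [3;0;1]
R(2,1)∈J1 [3;1;1]
R(0,2)∈J1 [3;2;1]
mobility = 6 − 4 − 1 = 1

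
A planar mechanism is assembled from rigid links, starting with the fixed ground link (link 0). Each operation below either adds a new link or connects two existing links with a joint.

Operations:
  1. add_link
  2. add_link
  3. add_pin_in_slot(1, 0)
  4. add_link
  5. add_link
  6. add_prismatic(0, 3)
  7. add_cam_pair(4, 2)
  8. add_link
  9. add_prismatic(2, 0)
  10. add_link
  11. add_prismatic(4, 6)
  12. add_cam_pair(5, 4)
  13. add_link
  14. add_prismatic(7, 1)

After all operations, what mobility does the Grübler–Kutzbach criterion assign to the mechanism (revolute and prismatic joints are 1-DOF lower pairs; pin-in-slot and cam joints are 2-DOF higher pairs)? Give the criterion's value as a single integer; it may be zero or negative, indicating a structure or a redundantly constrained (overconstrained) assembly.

M = 10

ground; <1,0,0>
#1 <2,0,0>
#2 <3,0,0>
PS:1↔0 J2 <3,0,1>
#3 <4,0,1>
#4 <5,0,1>
P:0↔3 J1 <5,1,1>
C:4↔2 J2 <5,1,2>
#5 <6,1,2>
P:2↔0 J1 <6,2,2>
#6 <7,2,2>
P:4↔6 J1 <7,3,2>
C:5↔4 J2 <7,3,3>
#7 <8,3,3>
P:7↔1 J1 <8,4,3>
3×7 − 2×4 − 1×3 = 10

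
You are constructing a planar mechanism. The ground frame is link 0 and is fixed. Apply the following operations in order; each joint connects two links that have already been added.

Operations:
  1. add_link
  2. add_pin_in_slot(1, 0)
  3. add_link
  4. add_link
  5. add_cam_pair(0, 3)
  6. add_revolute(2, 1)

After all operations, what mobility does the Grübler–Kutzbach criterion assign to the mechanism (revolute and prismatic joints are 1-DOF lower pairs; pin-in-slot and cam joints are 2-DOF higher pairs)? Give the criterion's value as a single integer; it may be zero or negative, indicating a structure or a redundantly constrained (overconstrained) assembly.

[1;0;0] (link 0 is ground)
L+ [2;0;0]
PS(1,0)∈J2 [2;0;1]
L+ [3;0;1]
L+ [4;0;1]
C(0,3)∈J2 [4;0;2]
R(2,1)∈J1 [4;1;2]
mobility = 9 − 2 − 2 = 5

M = 5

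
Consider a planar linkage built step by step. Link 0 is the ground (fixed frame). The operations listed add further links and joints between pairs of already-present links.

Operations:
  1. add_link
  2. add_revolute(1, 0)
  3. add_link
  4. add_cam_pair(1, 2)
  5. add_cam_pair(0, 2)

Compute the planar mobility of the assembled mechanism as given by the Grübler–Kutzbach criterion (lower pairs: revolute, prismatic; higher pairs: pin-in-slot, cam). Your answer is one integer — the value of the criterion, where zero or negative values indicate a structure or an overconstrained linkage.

link 0 = ground. State L|J1|J2 = 1|0|0
+link1  2|0|0
R(1,0) f=1→J1  2|1|0
+link2  3|1|0
C(1,2) f=2→J2  3|1|1
C(0,2) f=2→J2  3|1|2
M = 3(3−1)−2·1−2 = 6−2−2 = 2

M = 2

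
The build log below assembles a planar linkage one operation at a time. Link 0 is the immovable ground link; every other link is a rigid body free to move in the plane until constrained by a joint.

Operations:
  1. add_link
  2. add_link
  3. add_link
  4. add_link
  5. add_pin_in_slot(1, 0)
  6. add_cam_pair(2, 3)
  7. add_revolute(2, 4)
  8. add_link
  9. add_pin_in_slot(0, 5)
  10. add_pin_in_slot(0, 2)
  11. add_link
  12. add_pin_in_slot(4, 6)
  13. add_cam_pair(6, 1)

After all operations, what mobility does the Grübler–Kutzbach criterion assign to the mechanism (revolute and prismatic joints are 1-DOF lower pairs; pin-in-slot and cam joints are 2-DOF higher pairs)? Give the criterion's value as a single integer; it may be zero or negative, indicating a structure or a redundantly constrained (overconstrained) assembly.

link 0 = ground. State L|J1|J2 = 1|0|0
+link1  2|0|0
+link2  3|0|0
+link3  4|0|0
+link4  5|0|0
PS(1,0) f=2→J2  5|0|1
C(2,3) f=2→J2  5|0|2
R(2,4) f=1→J1  5|1|2
+link5  6|1|2
PS(0,5) f=2→J2  6|1|3
PS(0,2) f=2→J2  6|1|4
+link6  7|1|4
PS(4,6) f=2→J2  7|1|5
C(6,1) f=2→J2  7|1|6
M = 3(7−1)−2·1−6 = 18−2−6 = 10

M = 10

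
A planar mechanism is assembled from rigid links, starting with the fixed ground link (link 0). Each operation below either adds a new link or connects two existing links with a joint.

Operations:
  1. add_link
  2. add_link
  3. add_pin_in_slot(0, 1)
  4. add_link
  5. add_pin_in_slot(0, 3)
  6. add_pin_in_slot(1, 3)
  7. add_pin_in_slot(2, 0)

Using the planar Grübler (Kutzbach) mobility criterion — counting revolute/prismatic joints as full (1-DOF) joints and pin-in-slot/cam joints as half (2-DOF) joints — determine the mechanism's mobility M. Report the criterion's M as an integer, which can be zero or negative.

L=1 J1=0 J2=0
add link → L=2 J1=0 J2=0
add link → L=3 J1=0 J2=0
PS@0,1 dof=2 J2 → L=3 J1=0 J2=1
add link → L=4 J1=0 J2=1
PS@0,3 dof=2 J2 → L=4 J1=0 J2=2
PS@1,3 dof=2 J2 → L=4 J1=0 J2=3
PS@2,0 dof=2 J2 → L=4 J1=0 J2=4
M=3(L−1)−2J1−J2=3·3−2·0−4=5

M = 5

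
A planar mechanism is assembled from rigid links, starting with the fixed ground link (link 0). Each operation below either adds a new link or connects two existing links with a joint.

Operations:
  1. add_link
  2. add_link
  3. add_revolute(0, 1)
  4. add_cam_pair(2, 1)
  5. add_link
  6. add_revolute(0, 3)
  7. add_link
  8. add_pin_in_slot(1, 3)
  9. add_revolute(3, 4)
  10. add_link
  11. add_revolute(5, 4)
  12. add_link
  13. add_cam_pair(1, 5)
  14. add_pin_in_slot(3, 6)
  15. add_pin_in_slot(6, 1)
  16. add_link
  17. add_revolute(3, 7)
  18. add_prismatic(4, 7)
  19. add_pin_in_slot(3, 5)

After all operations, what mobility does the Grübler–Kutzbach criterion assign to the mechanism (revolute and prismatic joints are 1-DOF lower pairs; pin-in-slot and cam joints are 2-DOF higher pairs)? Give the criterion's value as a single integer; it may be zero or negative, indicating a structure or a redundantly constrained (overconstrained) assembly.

ground; <1,0,0>
#1 <2,0,0>
#2 <3,0,0>
R:0↔1 J1 <3,1,0>
C:2↔1 J2 <3,1,1>
#3 <4,1,1>
R:0↔3 J1 <4,2,1>
#4 <5,2,1>
PS:1↔3 J2 <5,2,2>
R:3↔4 J1 <5,3,2>
#5 <6,3,2>
R:5↔4 J1 <6,4,2>
#6 <7,4,2>
C:1↔5 J2 <7,4,3>
PS:3↔6 J2 <7,4,4>
PS:6↔1 J2 <7,4,5>
#7 <8,4,5>
R:3↔7 J1 <8,5,5>
P:4↔7 J1 <8,6,5>
PS:3↔5 J2 <8,6,6>
3×7 − 2×6 − 1×6 = 3

M = 3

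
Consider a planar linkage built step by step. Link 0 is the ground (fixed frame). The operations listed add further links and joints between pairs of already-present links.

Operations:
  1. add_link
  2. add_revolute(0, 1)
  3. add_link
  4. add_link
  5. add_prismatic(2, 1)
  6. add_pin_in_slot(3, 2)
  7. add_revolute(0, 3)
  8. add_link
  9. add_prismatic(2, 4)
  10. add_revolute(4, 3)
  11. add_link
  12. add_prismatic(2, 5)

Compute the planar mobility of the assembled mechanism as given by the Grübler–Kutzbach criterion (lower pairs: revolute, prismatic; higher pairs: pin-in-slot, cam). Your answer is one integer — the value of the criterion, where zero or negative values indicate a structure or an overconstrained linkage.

M = 2

ground; <1,0,0>
#1 <2,0,0>
R:0↔1 J1 <2,1,0>
#2 <3,1,0>
#3 <4,1,0>
P:2↔1 J1 <4,2,0>
PS:3↔2 J2 <4,2,1>
R:0↔3 J1 <4,3,1>
#4 <5,3,1>
P:2↔4 J1 <5,4,1>
R:4↔3 J1 <5,5,1>
#5 <6,5,1>
P:2↔5 J1 <6,6,1>
3×5 − 2×6 − 1×1 = 2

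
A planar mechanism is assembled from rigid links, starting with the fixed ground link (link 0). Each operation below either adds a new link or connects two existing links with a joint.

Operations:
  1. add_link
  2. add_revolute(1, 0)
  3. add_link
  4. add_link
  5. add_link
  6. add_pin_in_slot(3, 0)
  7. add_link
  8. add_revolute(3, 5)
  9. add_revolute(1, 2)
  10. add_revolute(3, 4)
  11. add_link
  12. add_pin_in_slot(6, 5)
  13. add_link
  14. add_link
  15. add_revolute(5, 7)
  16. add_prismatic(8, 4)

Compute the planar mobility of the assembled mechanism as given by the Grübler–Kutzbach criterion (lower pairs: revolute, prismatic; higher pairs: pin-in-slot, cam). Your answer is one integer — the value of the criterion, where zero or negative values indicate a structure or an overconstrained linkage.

M = 10

link 0 = ground. State L|J1|J2 = 1|0|0
+link1  2|0|0
R(1,0) f=1→J1  2|1|0
+link2  3|1|0
+link3  4|1|0
+link4  5|1|0
PS(3,0) f=2→J2  5|1|1
+link5  6|1|1
R(3,5) f=1→J1  6|2|1
R(1,2) f=1→J1  6|3|1
R(3,4) f=1→J1  6|4|1
+link6  7|4|1
PS(6,5) f=2→J2  7|4|2
+link7  8|4|2
+link8  9|4|2
R(5,7) f=1→J1  9|5|2
P(8,4) f=1→J1  9|6|2
M = 3(9−1)−2·6−2 = 24−12−2 = 10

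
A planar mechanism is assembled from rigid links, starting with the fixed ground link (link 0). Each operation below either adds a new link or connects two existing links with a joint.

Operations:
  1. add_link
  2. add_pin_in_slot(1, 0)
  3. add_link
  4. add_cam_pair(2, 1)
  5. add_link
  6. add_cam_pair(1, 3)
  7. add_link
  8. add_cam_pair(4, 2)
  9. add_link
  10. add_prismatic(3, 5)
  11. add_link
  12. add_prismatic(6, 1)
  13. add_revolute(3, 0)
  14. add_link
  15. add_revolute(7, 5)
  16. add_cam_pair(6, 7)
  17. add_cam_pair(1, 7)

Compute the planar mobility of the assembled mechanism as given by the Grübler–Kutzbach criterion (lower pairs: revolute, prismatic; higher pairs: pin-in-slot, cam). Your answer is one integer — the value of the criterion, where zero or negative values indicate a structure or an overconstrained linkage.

[1;0;0] (link 0 is ground)
L+ [2;0;0]
PS(1,0)∈J2 [2;0;1]
L+ [3;0;1]
C(2,1)∈J2 [3;0;2]
L+ [4;0;2]
C(1,3)∈J2 [4;0;3]
L+ [5;0;3]
C(4,2)∈J2 [5;0;4]
L+ [6;0;4]
P(3,5)∈J1 [6;1;4]
L+ [7;1;4]
P(6,1)∈J1 [7;2;4]
R(3,0)∈J1 [7;3;4]
L+ [8;3;4]
R(7,5)∈J1 [8;4;4]
C(6,7)∈J2 [8;4;5]
C(1,7)∈J2 [8;4;6]
mobility = 21 − 8 − 6 = 7

M = 7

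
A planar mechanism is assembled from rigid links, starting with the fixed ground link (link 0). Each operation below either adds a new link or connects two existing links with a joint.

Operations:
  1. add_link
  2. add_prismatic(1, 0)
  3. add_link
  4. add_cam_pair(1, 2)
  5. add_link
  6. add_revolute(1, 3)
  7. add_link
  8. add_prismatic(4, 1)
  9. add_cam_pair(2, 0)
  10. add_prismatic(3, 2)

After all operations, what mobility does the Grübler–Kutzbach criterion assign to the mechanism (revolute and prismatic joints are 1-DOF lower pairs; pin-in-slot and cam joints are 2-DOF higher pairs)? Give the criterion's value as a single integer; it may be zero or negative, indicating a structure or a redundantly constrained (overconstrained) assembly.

M = 2

link 0 = ground. State L|J1|J2 = 1|0|0
+link1  2|0|0
P(1,0) f=1→J1  2|1|0
+link2  3|1|0
C(1,2) f=2→J2  3|1|1
+link3  4|1|1
R(1,3) f=1→J1  4|2|1
+link4  5|2|1
P(4,1) f=1→J1  5|3|1
C(2,0) f=2→J2  5|3|2
P(3,2) f=1→J1  5|4|2
M = 3(5−1)−2·4−2 = 12−8−2 = 2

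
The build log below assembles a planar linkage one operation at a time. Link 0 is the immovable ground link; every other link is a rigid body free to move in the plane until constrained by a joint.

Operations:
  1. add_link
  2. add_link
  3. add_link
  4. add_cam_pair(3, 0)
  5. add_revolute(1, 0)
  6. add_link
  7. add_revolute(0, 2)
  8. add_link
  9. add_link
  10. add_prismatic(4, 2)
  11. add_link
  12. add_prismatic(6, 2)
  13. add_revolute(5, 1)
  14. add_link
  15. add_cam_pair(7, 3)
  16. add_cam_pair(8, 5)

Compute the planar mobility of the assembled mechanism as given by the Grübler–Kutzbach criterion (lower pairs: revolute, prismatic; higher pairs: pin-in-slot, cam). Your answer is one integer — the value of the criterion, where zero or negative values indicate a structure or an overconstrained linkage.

link 0 = ground. State L|J1|J2 = 1|0|0
+link1  2|0|0
+link2  3|0|0
+link3  4|0|0
C(3,0) f=2→J2  4|0|1
R(1,0) f=1→J1  4|1|1
+link4  5|1|1
R(0,2) f=1→J1  5|2|1
+link5  6|2|1
+link6  7|2|1
P(4,2) f=1→J1  7|3|1
+link7  8|3|1
P(6,2) f=1→J1  8|4|1
R(5,1) f=1→J1  8|5|1
+link8  9|5|1
C(7,3) f=2→J2  9|5|2
C(8,5) f=2→J2  9|5|3
M = 3(9−1)−2·5−3 = 24−10−3 = 11

M = 11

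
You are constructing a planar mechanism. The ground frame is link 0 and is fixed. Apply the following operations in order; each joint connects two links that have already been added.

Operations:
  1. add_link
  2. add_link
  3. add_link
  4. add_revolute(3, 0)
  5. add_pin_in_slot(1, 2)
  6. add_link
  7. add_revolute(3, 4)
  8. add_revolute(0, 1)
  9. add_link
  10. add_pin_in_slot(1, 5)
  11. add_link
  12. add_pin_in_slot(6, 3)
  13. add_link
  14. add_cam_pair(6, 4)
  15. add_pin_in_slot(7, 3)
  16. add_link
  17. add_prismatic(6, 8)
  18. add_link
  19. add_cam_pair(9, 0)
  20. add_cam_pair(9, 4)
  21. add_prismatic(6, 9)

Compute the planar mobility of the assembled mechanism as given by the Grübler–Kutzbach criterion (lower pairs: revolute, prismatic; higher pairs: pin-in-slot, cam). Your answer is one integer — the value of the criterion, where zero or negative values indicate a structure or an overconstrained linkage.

ground; <1,0,0>
#1 <2,0,0>
#2 <3,0,0>
#3 <4,0,0>
R:3↔0 J1 <4,1,0>
PS:1↔2 J2 <4,1,1>
#4 <5,1,1>
R:3↔4 J1 <5,2,1>
R:0↔1 J1 <5,3,1>
#5 <6,3,1>
PS:1↔5 J2 <6,3,2>
#6 <7,3,2>
PS:6↔3 J2 <7,3,3>
#7 <8,3,3>
C:6↔4 J2 <8,3,4>
PS:7↔3 J2 <8,3,5>
#8 <9,3,5>
P:6↔8 J1 <9,4,5>
#9 <10,4,5>
C:9↔0 J2 <10,4,6>
C:9↔4 J2 <10,4,7>
P:6↔9 J1 <10,5,7>
3×9 − 2×5 − 1×7 = 10

M = 10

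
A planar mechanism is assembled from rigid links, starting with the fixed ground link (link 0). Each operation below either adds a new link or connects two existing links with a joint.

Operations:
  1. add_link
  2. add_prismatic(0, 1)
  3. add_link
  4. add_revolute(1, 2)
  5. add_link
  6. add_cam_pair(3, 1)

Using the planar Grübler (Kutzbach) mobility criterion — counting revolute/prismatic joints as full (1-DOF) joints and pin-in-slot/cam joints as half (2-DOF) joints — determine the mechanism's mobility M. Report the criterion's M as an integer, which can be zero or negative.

M = 4

link 0 = ground. State L|J1|J2 = 1|0|0
+link1  2|0|0
P(0,1) f=1→J1  2|1|0
+link2  3|1|0
R(1,2) f=1→J1  3|2|0
+link3  4|2|0
C(3,1) f=2→J2  4|2|1
M = 3(4−1)−2·2−1 = 9−4−1 = 4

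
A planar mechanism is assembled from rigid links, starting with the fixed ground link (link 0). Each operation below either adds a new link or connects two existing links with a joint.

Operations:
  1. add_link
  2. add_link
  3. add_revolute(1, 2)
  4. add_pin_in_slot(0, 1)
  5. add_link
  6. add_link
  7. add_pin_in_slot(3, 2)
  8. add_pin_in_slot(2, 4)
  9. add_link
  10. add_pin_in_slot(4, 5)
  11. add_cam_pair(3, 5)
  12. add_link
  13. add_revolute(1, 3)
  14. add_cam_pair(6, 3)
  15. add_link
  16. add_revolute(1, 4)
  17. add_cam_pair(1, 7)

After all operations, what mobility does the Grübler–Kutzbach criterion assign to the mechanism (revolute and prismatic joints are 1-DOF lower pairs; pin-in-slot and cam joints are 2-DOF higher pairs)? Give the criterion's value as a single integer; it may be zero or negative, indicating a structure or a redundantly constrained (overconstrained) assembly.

M = 8

link 0 = ground. State L|J1|J2 = 1|0|0
+link1  2|0|0
+link2  3|0|0
R(1,2) f=1→J1  3|1|0
PS(0,1) f=2→J2  3|1|1
+link3  4|1|1
+link4  5|1|1
PS(3,2) f=2→J2  5|1|2
PS(2,4) f=2→J2  5|1|3
+link5  6|1|3
PS(4,5) f=2→J2  6|1|4
C(3,5) f=2→J2  6|1|5
+link6  7|1|5
R(1,3) f=1→J1  7|2|5
C(6,3) f=2→J2  7|2|6
+link7  8|2|6
R(1,4) f=1→J1  8|3|6
C(1,7) f=2→J2  8|3|7
M = 3(8−1)−2·3−7 = 21−6−7 = 8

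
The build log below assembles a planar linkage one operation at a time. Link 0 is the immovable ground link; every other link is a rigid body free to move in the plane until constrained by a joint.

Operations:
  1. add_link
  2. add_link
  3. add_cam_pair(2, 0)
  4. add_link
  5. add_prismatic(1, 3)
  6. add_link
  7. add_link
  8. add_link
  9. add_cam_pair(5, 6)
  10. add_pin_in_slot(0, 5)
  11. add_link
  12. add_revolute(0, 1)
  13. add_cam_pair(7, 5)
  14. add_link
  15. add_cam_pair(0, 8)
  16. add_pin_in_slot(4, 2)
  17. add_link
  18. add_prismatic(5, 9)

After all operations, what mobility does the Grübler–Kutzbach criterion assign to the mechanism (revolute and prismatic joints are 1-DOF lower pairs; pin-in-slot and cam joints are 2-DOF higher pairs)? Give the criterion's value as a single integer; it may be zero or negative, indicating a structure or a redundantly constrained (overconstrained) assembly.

M = 15

[1;0;0] (link 0 is ground)
L+ [2;0;0]
L+ [3;0;0]
C(2,0)∈J2 [3;0;1]
L+ [4;0;1]
P(1,3)∈J1 [4;1;1]
L+ [5;1;1]
L+ [6;1;1]
L+ [7;1;1]
C(5,6)∈J2 [7;1;2]
PS(0,5)∈J2 [7;1;3]
L+ [8;1;3]
R(0,1)∈J1 [8;2;3]
C(7,5)∈J2 [8;2;4]
L+ [9;2;4]
C(0,8)∈J2 [9;2;5]
PS(4,2)∈J2 [9;2;6]
L+ [10;2;6]
P(5,9)∈J1 [10;3;6]
mobility = 27 − 6 − 6 = 15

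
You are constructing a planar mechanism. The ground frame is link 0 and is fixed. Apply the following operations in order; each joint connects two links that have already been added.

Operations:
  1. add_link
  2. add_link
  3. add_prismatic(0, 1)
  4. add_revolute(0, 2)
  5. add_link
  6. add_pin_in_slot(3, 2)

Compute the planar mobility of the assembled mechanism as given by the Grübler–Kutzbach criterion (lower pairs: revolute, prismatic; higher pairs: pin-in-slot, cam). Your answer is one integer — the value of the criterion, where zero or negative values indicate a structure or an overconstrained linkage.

ground; <1,0,0>
#1 <2,0,0>
#2 <3,0,0>
P:0↔1 J1 <3,1,0>
R:0↔2 J1 <3,2,0>
#3 <4,2,0>
PS:3↔2 J2 <4,2,1>
3×3 − 2×2 − 1×1 = 4

M = 4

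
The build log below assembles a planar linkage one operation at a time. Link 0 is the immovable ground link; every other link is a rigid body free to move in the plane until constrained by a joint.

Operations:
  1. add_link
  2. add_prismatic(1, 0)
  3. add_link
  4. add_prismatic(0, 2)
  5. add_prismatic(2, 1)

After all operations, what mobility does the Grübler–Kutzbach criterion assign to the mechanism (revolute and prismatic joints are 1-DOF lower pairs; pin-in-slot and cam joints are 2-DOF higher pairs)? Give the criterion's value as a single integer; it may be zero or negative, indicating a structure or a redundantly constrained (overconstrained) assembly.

M = 0

ground; <1,0,0>
#1 <2,0,0>
P:1↔0 J1 <2,1,0>
#2 <3,1,0>
P:0↔2 J1 <3,2,0>
P:2↔1 J1 <3,3,0>
3×2 − 2×3 − 1×0 = 0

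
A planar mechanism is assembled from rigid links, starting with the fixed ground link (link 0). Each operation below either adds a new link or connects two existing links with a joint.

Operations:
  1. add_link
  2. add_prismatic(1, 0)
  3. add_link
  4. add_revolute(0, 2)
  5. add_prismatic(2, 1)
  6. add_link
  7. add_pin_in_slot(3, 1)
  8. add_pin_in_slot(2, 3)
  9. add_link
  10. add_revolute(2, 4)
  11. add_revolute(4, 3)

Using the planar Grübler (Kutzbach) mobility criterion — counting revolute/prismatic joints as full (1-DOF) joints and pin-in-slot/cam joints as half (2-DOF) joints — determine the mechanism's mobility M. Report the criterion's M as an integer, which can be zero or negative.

M = 0

link 0 = ground. State L|J1|J2 = 1|0|0
+link1  2|0|0
P(1,0) f=1→J1  2|1|0
+link2  3|1|0
R(0,2) f=1→J1  3|2|0
P(2,1) f=1→J1  3|3|0
+link3  4|3|0
PS(3,1) f=2→J2  4|3|1
PS(2,3) f=2→J2  4|3|2
+link4  5|3|2
R(2,4) f=1→J1  5|4|2
R(4,3) f=1→J1  5|5|2
M = 3(5−1)−2·5−2 = 12−10−2 = 0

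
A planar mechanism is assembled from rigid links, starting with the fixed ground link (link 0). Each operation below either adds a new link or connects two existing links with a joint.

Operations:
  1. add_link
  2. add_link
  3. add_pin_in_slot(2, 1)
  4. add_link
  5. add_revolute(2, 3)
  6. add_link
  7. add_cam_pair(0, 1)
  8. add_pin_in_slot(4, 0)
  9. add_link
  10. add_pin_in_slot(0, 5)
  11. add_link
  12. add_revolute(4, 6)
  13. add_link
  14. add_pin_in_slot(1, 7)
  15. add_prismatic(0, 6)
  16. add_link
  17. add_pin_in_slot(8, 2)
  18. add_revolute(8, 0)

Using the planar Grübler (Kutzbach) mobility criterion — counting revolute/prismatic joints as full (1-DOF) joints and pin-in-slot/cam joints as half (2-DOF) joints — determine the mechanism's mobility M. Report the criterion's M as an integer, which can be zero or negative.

L=1 J1=0 J2=0
add link → L=2 J1=0 J2=0
add link → L=3 J1=0 J2=0
PS@2,1 dof=2 J2 → L=3 J1=0 J2=1
add link → L=4 J1=0 J2=1
R@2,3 dof=1 J1 → L=4 J1=1 J2=1
add link → L=5 J1=1 J2=1
C@0,1 dof=2 J2 → L=5 J1=1 J2=2
PS@4,0 dof=2 J2 → L=5 J1=1 J2=3
add link → L=6 J1=1 J2=3
PS@0,5 dof=2 J2 → L=6 J1=1 J2=4
add link → L=7 J1=1 J2=4
R@4,6 dof=1 J1 → L=7 J1=2 J2=4
add link → L=8 J1=2 J2=4
PS@1,7 dof=2 J2 → L=8 J1=2 J2=5
P@0,6 dof=1 J1 → L=8 J1=3 J2=5
add link → L=9 J1=3 J2=5
PS@8,2 dof=2 J2 → L=9 J1=3 J2=6
R@8,0 dof=1 J1 → L=9 J1=4 J2=6
M=3(L−1)−2J1−J2=3·8−2·4−6=10

M = 10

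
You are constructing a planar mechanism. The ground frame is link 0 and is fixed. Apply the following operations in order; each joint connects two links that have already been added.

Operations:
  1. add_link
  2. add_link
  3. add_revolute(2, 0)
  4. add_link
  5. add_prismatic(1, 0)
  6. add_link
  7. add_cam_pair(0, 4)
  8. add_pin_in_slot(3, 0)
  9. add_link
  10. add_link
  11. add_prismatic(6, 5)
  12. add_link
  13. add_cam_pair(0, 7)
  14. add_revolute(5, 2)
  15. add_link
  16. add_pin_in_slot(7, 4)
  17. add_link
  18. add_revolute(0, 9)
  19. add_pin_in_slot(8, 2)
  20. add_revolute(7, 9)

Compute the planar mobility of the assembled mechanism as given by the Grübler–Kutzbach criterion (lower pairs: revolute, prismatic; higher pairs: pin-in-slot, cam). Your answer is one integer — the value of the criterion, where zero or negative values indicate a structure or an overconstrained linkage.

ground; <1,0,0>
#1 <2,0,0>
#2 <3,0,0>
R:2↔0 J1 <3,1,0>
#3 <4,1,0>
P:1↔0 J1 <4,2,0>
#4 <5,2,0>
C:0↔4 J2 <5,2,1>
PS:3↔0 J2 <5,2,2>
#5 <6,2,2>
#6 <7,2,2>
P:6↔5 J1 <7,3,2>
#7 <8,3,2>
C:0↔7 J2 <8,3,3>
R:5↔2 J1 <8,4,3>
#8 <9,4,3>
PS:7↔4 J2 <9,4,4>
#9 <10,4,4>
R:0↔9 J1 <10,5,4>
PS:8↔2 J2 <10,5,5>
R:7↔9 J1 <10,6,5>
3×9 − 2×6 − 1×5 = 10

M = 10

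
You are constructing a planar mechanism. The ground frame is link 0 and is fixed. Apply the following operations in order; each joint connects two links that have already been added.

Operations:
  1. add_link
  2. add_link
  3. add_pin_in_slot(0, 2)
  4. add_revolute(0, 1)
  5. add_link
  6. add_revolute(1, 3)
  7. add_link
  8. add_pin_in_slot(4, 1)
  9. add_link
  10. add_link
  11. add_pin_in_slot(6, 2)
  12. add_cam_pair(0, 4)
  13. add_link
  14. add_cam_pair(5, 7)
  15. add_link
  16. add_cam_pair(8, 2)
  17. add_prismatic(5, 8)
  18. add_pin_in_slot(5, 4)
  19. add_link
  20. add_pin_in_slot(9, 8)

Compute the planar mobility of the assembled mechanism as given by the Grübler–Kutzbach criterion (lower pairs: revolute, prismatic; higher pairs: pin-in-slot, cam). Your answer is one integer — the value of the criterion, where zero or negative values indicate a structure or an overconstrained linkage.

link 0 = ground. State L|J1|J2 = 1|0|0
+link1  2|0|0
+link2  3|0|0
PS(0,2) f=2→J2  3|0|1
R(0,1) f=1→J1  3|1|1
+link3  4|1|1
R(1,3) f=1→J1  4|2|1
+link4  5|2|1
PS(4,1) f=2→J2  5|2|2
+link5  6|2|2
+link6  7|2|2
PS(6,2) f=2→J2  7|2|3
C(0,4) f=2→J2  7|2|4
+link7  8|2|4
C(5,7) f=2→J2  8|2|5
+link8  9|2|5
C(8,2) f=2→J2  9|2|6
P(5,8) f=1→J1  9|3|6
PS(5,4) f=2→J2  9|3|7
+link9  10|3|7
PS(9,8) f=2→J2  10|3|8
M = 3(10−1)−2·3−8 = 27−6−8 = 13

M = 13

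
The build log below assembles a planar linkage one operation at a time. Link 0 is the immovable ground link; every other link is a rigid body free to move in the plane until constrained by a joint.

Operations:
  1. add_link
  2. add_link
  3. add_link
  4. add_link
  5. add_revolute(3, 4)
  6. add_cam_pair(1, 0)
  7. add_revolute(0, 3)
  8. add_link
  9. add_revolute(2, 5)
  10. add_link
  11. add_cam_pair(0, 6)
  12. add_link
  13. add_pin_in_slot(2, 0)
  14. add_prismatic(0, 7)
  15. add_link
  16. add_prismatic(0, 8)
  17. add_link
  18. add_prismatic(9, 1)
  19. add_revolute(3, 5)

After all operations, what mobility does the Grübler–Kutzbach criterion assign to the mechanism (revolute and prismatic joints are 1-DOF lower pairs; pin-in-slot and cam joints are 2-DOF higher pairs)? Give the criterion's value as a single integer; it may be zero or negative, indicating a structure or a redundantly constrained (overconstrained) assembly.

M = 10

L=1 J1=0 J2=0
add link → L=2 J1=0 J2=0
add link → L=3 J1=0 J2=0
add link → L=4 J1=0 J2=0
add link → L=5 J1=0 J2=0
R@3,4 dof=1 J1 → L=5 J1=1 J2=0
C@1,0 dof=2 J2 → L=5 J1=1 J2=1
R@0,3 dof=1 J1 → L=5 J1=2 J2=1
add link → L=6 J1=2 J2=1
R@2,5 dof=1 J1 → L=6 J1=3 J2=1
add link → L=7 J1=3 J2=1
C@0,6 dof=2 J2 → L=7 J1=3 J2=2
add link → L=8 J1=3 J2=2
PS@2,0 dof=2 J2 → L=8 J1=3 J2=3
P@0,7 dof=1 J1 → L=8 J1=4 J2=3
add link → L=9 J1=4 J2=3
P@0,8 dof=1 J1 → L=9 J1=5 J2=3
add link → L=10 J1=5 J2=3
P@9,1 dof=1 J1 → L=10 J1=6 J2=3
R@3,5 dof=1 J1 → L=10 J1=7 J2=3
M=3(L−1)−2J1−J2=3·9−2·7−3=10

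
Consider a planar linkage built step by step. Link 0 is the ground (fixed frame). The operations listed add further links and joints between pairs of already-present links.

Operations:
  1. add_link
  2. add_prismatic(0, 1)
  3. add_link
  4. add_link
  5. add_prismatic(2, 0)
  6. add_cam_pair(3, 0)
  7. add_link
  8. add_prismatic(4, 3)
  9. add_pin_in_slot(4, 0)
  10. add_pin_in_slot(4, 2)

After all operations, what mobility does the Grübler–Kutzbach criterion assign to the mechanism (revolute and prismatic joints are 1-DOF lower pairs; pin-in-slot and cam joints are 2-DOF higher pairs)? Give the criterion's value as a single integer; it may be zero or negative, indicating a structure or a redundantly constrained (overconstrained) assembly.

M = 3

L=1 J1=0 J2=0
add link → L=2 J1=0 J2=0
P@0,1 dof=1 J1 → L=2 J1=1 J2=0
add link → L=3 J1=1 J2=0
add link → L=4 J1=1 J2=0
P@2,0 dof=1 J1 → L=4 J1=2 J2=0
C@3,0 dof=2 J2 → L=4 J1=2 J2=1
add link → L=5 J1=2 J2=1
P@4,3 dof=1 J1 → L=5 J1=3 J2=1
PS@4,0 dof=2 J2 → L=5 J1=3 J2=2
PS@4,2 dof=2 J2 → L=5 J1=3 J2=3
M=3(L−1)−2J1−J2=3·4−2·3−3=3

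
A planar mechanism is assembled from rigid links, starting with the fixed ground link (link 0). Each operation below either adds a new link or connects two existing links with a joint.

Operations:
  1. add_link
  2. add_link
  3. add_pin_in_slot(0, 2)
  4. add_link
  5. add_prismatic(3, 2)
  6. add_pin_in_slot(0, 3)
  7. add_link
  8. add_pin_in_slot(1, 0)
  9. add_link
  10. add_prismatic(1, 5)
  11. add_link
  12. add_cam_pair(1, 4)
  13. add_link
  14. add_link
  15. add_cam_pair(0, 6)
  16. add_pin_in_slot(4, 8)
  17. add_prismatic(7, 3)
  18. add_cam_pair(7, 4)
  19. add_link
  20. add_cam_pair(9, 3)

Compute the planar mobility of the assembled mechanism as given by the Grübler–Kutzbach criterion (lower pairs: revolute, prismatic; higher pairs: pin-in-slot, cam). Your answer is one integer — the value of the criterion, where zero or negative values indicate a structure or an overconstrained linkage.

link 0 = ground. State L|J1|J2 = 1|0|0
+link1  2|0|0
+link2  3|0|0
PS(0,2) f=2→J2  3|0|1
+link3  4|0|1
P(3,2) f=1→J1  4|1|1
PS(0,3) f=2→J2  4|1|2
+link4  5|1|2
PS(1,0) f=2→J2  5|1|3
+link5  6|1|3
P(1,5) f=1→J1  6|2|3
+link6  7|2|3
C(1,4) f=2→J2  7|2|4
+link7  8|2|4
+link8  9|2|4
C(0,6) f=2→J2  9|2|5
PS(4,8) f=2→J2  9|2|6
P(7,3) f=1→J1  9|3|6
C(7,4) f=2→J2  9|3|7
+link9  10|3|7
C(9,3) f=2→J2  10|3|8
M = 3(10−1)−2·3−8 = 27−6−8 = 13

M = 13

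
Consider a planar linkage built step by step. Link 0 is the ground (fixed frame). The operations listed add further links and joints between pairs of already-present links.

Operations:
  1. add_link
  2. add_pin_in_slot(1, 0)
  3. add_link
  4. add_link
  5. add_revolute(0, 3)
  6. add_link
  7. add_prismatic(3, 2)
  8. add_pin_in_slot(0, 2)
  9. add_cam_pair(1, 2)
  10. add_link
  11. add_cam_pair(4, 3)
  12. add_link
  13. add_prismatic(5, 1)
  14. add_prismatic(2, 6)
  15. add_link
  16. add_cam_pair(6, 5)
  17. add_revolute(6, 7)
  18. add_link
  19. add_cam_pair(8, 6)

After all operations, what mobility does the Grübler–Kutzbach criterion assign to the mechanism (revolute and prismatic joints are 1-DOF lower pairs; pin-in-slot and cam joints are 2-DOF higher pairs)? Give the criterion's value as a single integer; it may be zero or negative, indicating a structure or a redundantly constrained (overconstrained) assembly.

M = 8

ground; <1,0,0>
#1 <2,0,0>
PS:1↔0 J2 <2,0,1>
#2 <3,0,1>
#3 <4,0,1>
R:0↔3 J1 <4,1,1>
#4 <5,1,1>
P:3↔2 J1 <5,2,1>
PS:0↔2 J2 <5,2,2>
C:1↔2 J2 <5,2,3>
#5 <6,2,3>
C:4↔3 J2 <6,2,4>
#6 <7,2,4>
P:5↔1 J1 <7,3,4>
P:2↔6 J1 <7,4,4>
#7 <8,4,4>
C:6↔5 J2 <8,4,5>
R:6↔7 J1 <8,5,5>
#8 <9,5,5>
C:8↔6 J2 <9,5,6>
3×8 − 2×5 − 1×6 = 8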